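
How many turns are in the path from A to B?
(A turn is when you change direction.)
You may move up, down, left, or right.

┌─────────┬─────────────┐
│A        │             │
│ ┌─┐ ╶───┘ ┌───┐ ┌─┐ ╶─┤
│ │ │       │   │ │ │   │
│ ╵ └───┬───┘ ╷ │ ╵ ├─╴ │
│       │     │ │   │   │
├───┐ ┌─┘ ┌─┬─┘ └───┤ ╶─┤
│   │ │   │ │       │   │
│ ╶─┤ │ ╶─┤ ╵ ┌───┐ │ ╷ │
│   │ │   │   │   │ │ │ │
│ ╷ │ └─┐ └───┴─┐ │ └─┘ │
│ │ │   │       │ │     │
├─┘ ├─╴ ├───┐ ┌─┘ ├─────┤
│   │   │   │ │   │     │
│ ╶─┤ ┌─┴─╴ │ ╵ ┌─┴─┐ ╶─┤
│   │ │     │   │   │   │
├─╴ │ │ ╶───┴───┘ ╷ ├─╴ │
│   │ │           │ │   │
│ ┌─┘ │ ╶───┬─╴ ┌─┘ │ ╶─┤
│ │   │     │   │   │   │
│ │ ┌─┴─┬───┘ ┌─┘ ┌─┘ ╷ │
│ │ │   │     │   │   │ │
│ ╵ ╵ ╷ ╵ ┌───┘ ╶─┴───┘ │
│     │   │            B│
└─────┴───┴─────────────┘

Directions: down, down, right, right, down, down, down, right, down, left, down, down, down, left, down, down, right, up, right, down, right, up, right, right, up, right, up, right, up, right, down, down, left, down, left, down, right, right, right, right
Number of turns: 27

Solution:

┌─────────┬─────────────┐
│A        │             │
│ ┌─┐ ╶───┘ ┌───┐ ┌─┐ ╶─┤
│↓│ │       │   │ │ │   │
│ ╵ └───┬───┘ ╷ │ ╵ ├─╴ │
│↳ → ↓  │     │ │   │   │
├───┐ ┌─┘ ┌─┬─┘ └───┤ ╶─┤
│   │↓│   │ │       │   │
│ ╶─┤ │ ╶─┤ ╵ ┌───┐ │ ╷ │
│   │↓│   │   │   │ │ │ │
│ ╷ │ └─┐ └───┴─┐ │ └─┘ │
│ │ │↳ ↓│       │ │     │
├─┘ ├─╴ ├───┐ ┌─┘ ├─────┤
│   │↓ ↲│   │ │   │     │
│ ╶─┤ ┌─┴─╴ │ ╵ ┌─┴─┐ ╶─┤
│   │↓│     │   │↱ ↓│   │
├─╴ │ │ ╶───┴───┘ ╷ ├─╴ │
│   │↓│        ↱ ↑│↓│   │
│ ┌─┘ │ ╶───┬─╴ ┌─┘ │ ╶─┤
│ │↓ ↲│     │↱ ↑│↓ ↲│   │
│ │ ┌─┴─┬───┘ ┌─┘ ┌─┘ ╷ │
│ │↓│↱ ↓│↱ → ↑│↓ ↲│   │ │
│ ╵ ╵ ╷ ╵ ┌───┘ ╶─┴───┘ │
│  ↳ ↑│↳ ↑│    ↳ → → → B│
└─────┴───┴─────────────┘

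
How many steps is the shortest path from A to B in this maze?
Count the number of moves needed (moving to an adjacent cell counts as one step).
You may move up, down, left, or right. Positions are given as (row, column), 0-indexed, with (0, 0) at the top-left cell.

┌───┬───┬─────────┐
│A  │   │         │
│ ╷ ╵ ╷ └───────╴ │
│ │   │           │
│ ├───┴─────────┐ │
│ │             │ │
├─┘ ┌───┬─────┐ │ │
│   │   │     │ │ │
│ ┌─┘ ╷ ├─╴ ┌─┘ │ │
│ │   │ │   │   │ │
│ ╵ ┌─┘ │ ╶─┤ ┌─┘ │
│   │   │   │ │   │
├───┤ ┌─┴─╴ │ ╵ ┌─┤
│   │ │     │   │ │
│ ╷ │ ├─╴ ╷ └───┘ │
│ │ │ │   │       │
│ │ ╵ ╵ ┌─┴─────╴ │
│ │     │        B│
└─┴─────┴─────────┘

Using BFS to find shortest path:
Start: (0, 0), End: (8, 8)
Path found:
(0,0) → (0,1) → (1,1) → (1,2) → (0,2) → (0,3) → (1,3) → (1,4) → (1,5) → (1,6) → (1,7) → (1,8) → (2,8) → (3,8) → (4,8) → (5,8) → (5,7) → (6,7) → (6,6) → (5,6) → (4,6) → (4,7) → (3,7) → (2,7) → (2,6) → (2,5) → (2,4) → (2,3) → (2,2) → (2,1) → (3,1) → (3,0) → (4,0) → (5,0) → (5,1) → (4,1) → (4,2) → (3,2) → (3,3) → (4,3) → (5,3) → (5,2) → (6,2) → (7,2) → (8,2) → (8,3) → (7,3) → (7,4) → (6,4) → (6,5) → (7,5) → (7,6) → (7,7) → (7,8) → (8,8)
Number of steps: 54

Solution:

┌───┬───┬─────────┐
│A ↓│↱ ↓│         │
│ ╷ ╵ ╷ └───────╴ │
│ │↳ ↑│↳ → → → → ↓│
│ ├───┴─────────┐ │
│ │↓ ← ← ← ← ← ↰│↓│
├─┘ ┌───┬─────┐ │ │
│↓ ↲│↱ ↓│     │↑│↓│
│ ┌─┘ ╷ ├─╴ ┌─┘ │ │
│↓│↱ ↑│↓│   │↱ ↑│↓│
│ ╵ ┌─┘ │ ╶─┤ ┌─┘ │
│↳ ↑│↓ ↲│   │↑│↓ ↲│
├───┤ ┌─┴─╴ │ ╵ ┌─┤
│   │↓│  ↱ ↓│↑ ↲│ │
│ ╷ │ ├─╴ ╷ └───┘ │
│ │ │↓│↱ ↑│↳ → → ↓│
│ │ ╵ ╵ ┌─┴─────╴ │
│ │  ↳ ↑│        B│
└─┴─────┴─────────┘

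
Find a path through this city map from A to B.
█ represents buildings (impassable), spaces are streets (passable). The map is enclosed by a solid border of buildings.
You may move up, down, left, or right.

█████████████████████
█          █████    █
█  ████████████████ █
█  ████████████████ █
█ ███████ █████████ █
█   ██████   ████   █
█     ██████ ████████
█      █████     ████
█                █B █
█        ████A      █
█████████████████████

Finding the shortest path from A to B:
Movement: cardinal only
Path length: 6 steps
Directions: right → right → right → right → right → up

Solution:

█████████████████████
█          █████    █
█  ████████████████ █
█  ████████████████ █
█ ███████ █████████ █
█   ██████   ████   █
█     ██████ ████████
█      █████     ████
█                █B █
█        ████A→→→→↑ █
█████████████████████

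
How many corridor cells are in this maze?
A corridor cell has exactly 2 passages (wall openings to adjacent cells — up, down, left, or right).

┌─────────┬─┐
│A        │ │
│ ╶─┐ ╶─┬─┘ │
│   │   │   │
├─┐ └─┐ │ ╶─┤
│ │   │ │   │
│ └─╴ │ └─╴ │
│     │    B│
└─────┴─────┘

Counting cells with exactly 2 passages:
Total corridor cells: 20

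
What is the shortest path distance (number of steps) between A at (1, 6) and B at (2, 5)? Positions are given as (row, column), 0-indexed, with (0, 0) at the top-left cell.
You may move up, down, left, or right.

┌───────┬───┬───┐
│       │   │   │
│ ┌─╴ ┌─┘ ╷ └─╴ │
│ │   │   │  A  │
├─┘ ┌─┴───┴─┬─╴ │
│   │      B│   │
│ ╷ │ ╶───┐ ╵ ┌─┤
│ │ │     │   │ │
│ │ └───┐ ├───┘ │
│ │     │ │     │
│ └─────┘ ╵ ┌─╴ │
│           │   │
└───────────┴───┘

Finding path from (1, 6) to (2, 5):
Path: (1,6) → (1,7) → (2,7) → (2,6) → (3,6) → (3,5) → (2,5)
Distance: 6 steps

Solution:

┌───────┬───┬───┐
│       │   │   │
│ ┌─╴ ┌─┘ ╷ └─╴ │
│ │   │   │  A ↓│
├─┘ ┌─┴───┴─┬─╴ │
│   │      B│↓ ↲│
│ ╷ │ ╶───┐ ╵ ┌─┤
│ │ │     │↑ ↲│ │
│ │ └───┐ ├───┘ │
│ │     │ │     │
│ └─────┘ ╵ ┌─╴ │
│           │   │
└───────────┴───┘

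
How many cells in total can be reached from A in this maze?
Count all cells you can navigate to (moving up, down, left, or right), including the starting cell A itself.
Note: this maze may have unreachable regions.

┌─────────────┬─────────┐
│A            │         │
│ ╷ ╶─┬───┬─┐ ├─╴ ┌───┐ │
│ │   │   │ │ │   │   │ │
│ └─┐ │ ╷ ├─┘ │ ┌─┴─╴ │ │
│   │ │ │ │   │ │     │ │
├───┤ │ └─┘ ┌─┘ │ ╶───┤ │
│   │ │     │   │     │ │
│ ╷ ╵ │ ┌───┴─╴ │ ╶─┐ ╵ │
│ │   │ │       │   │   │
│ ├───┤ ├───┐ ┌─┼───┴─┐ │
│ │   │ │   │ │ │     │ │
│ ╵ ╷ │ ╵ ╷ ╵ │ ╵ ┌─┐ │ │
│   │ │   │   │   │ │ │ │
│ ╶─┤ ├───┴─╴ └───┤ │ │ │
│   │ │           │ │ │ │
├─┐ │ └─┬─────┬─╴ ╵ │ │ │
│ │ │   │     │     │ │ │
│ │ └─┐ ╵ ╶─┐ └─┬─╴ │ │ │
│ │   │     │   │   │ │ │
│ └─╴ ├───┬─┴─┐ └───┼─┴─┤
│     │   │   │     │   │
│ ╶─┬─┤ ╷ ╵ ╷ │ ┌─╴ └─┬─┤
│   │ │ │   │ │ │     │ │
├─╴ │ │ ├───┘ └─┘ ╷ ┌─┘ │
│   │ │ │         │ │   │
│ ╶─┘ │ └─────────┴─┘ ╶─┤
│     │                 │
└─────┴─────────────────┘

Using BFS/flood-fill to find all reachable cells from A:
Maze size: 14 × 12 = 168 total cells
13 cell(s) are walled off and cannot be reached from A.
Reachable cells: 155

Reachable region (· marks reachable cells):

┌─────────────┬─────────┐
│A · · · · · ·│· · · · ·│
│ ╷ ╶─┬───┬─┐ ├─╴ ┌───┐ │
│·│· ·│· ·│ │·│· ·│· ·│·│
│ └─┐ │ ╷ ├─┘ │ ┌─┴─╴ │ │
│· ·│·│·│·│· ·│·│· · ·│·│
├───┤ │ └─┘ ┌─┘ │ ╶───┤ │
│· ·│·│· · ·│· ·│· · ·│·│
│ ╷ ╵ │ ┌───┴─╴ │ ╶─┐ ╵ │
│·│· ·│·│· · · ·│· ·│· ·│
│ ├───┤ ├───┐ ┌─┼───┴─┐ │
│·│· ·│·│· ·│·│ │     │·│
│ ╵ ╷ │ ╵ ╷ ╵ │ ╵ ┌─┐ │ │
│· ·│·│· ·│· ·│   │·│ │·│
│ ╶─┤ ├───┴─╴ └───┤ │ │ │
│· ·│·│· · · · · ·│·│ │·│
├─┐ │ └─┬─────┬─╴ ╵ │ │ │
│·│·│· ·│· · ·│· · ·│ │·│
│ │ └─┐ ╵ ╶─┐ └─┬─╴ │ │ │
│·│· ·│· · ·│· ·│· ·│ │·│
│ └─╴ ├───┬─┴─┐ └───┼─┴─┤
│· · ·│· ·│· ·│· · ·│   │
│ ╶─┬─┤ ╷ ╵ ╷ │ ┌─╴ └─┬─┤
│· ·│·│·│· ·│·│·│· · ·│·│
├─╴ │ │ ├───┘ └─┘ ╷ ┌─┘ │
│· ·│·│·│· · · · ·│·│· ·│
│ ╶─┘ │ └─────────┴─┘ ╶─┤
│· · ·│· · · · · · · · ·│
└─────┴─────────────────┘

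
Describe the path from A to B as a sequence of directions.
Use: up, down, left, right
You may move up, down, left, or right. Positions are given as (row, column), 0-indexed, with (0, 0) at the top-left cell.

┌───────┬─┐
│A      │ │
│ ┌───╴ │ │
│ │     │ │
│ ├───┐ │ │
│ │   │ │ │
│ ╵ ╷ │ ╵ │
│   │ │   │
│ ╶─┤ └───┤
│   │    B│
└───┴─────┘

Finding the path and converting it to directions:
Path through cells: (0,0) → (1,0) → (2,0) → (3,0) → (3,1) → (2,1) → (2,2) → (3,2) → (4,2) → (4,3) → (4,4)
Directions: down, down, down, right, up, right, down, down, right, right

Solution:

┌───────┬─┐
│A      │ │
│ ┌───╴ │ │
│↓│     │ │
│ ├───┐ │ │
│↓│↱ ↓│ │ │
│ ╵ ╷ │ ╵ │
│↳ ↑│↓│   │
│ ╶─┤ └───┤
│   │↳ → B│
└───┴─────┘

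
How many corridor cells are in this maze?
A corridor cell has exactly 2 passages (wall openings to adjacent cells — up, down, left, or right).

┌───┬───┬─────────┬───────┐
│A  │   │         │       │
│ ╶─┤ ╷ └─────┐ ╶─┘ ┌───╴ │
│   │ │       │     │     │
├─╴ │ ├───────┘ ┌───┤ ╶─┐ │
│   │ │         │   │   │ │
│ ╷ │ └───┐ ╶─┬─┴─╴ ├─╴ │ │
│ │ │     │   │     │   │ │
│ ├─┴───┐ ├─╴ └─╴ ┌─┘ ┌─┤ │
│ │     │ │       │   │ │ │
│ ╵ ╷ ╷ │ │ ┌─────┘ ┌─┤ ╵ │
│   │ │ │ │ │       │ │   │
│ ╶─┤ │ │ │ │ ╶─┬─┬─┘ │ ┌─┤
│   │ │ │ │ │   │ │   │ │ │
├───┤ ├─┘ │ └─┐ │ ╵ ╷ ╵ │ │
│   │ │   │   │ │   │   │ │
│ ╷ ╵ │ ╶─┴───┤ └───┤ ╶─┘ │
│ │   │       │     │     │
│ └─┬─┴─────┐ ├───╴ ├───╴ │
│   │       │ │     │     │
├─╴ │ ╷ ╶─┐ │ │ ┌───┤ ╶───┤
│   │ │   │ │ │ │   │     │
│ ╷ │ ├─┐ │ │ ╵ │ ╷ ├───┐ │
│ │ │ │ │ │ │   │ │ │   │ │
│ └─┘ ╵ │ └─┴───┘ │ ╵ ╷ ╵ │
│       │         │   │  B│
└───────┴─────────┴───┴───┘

Counting cells with exactly 2 passages:
Total corridor cells: 135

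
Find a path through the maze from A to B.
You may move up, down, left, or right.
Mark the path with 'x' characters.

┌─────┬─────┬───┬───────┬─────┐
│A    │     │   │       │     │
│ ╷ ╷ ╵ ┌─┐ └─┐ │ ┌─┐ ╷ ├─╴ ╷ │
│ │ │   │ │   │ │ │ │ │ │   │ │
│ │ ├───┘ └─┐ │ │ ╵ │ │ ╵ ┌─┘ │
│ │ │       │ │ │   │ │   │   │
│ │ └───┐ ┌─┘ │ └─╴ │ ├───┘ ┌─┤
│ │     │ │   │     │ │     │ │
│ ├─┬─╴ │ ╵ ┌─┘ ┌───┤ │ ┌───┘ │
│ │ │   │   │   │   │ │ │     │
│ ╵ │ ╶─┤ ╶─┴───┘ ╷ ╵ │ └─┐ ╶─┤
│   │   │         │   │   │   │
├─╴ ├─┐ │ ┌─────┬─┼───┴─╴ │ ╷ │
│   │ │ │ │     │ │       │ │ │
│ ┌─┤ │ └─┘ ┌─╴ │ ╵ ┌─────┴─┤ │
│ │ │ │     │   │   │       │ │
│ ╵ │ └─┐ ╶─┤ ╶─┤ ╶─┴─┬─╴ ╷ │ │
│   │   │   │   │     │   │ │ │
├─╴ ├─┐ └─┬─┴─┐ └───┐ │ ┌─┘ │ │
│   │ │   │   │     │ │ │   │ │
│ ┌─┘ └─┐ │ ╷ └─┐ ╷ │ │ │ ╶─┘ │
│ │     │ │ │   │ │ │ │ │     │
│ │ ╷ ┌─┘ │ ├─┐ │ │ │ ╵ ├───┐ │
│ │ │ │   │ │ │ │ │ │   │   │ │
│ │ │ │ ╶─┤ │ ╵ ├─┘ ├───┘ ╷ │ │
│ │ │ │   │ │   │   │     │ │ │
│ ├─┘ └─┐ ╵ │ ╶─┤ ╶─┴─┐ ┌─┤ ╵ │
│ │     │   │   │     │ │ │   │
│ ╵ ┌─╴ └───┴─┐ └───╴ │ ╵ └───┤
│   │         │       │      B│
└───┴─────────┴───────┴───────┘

Finding the shortest path through the maze:
Path length: 84 steps
Directions: right → right → down → right → up → right → right → down → right → down → down → left → down → left → down → right → right → right → right → up → right → down → right → up → up → up → up → up → right → down → down → right → up → right → up → right → down → down → left → down → left → left → down → down → right → down → left → left → left → down → left → down → right → right → down → down → down → right → up → up → up → right → up → right → down → down → left → down → right → right → down → down → down → left → up → up → left → down → left → down → down → right → right → right

Solution:

┌─────┬─────┬───┬───────┬─────┐
│A x x│x x x│   │    x x│  x x│
│ ╷ ╷ ╵ ┌─┐ └─┐ │ ┌─┐ ╷ ├─╴ ╷ │
│ │ │x x│ │x x│ │ │ │x│x│x x│x│
│ │ ├───┘ └─┐ │ │ ╵ │ │ ╵ ┌─┘ │
│ │ │       │x│ │   │x│x x│x x│
│ │ └───┐ ┌─┘ │ └─╴ │ ├───┘ ┌─┤
│ │     │ │x x│     │x│x x x│ │
│ ├─┬─╴ │ ╵ ┌─┘ ┌───┤ │ ┌───┘ │
│ │ │   │x x│   │x x│x│x│     │
│ ╵ │ ╶─┤ ╶─┴───┘ ╷ ╵ │ └─┐ ╶─┤
│   │   │x x x x x│x x│x x│   │
├─╴ ├─┐ │ ┌─────┬─┼───┴─╴ │ ╷ │
│   │ │ │ │     │ │x x x x│ │ │
│ ┌─┤ │ └─┘ ┌─╴ │ ╵ ┌─────┴─┤ │
│ │ │ │     │   │x x│    x x│ │
│ ╵ │ └─┐ ╶─┤ ╶─┤ ╶─┴─┬─╴ ╷ │ │
│   │   │   │   │x x x│x x│x│ │
├─╴ ├─┐ └─┬─┴─┐ └───┐ │ ┌─┘ │ │
│   │ │   │   │     │x│x│x x│ │
│ ┌─┘ └─┐ │ ╷ └─┐ ╷ │ │ │ ╶─┘ │
│ │     │ │ │   │ │ │x│x│x x x│
│ │ ╷ ┌─┘ │ ├─┐ │ │ │ ╵ ├───┐ │
│ │ │ │   │ │ │ │ │ │x x│x x│x│
│ │ │ │ ╶─┤ │ ╵ ├─┘ ├───┘ ╷ │ │
│ │ │ │   │ │   │   │  x x│x│x│
│ ├─┘ └─┐ ╵ │ ╶─┤ ╶─┴─┐ ┌─┤ ╵ │
│ │     │   │   │     │x│ │x x│
│ ╵ ┌─╴ └───┴─┐ └───╴ │ ╵ └───┤
│   │         │       │x x x B│
└───┴─────────┴───────┴───────┘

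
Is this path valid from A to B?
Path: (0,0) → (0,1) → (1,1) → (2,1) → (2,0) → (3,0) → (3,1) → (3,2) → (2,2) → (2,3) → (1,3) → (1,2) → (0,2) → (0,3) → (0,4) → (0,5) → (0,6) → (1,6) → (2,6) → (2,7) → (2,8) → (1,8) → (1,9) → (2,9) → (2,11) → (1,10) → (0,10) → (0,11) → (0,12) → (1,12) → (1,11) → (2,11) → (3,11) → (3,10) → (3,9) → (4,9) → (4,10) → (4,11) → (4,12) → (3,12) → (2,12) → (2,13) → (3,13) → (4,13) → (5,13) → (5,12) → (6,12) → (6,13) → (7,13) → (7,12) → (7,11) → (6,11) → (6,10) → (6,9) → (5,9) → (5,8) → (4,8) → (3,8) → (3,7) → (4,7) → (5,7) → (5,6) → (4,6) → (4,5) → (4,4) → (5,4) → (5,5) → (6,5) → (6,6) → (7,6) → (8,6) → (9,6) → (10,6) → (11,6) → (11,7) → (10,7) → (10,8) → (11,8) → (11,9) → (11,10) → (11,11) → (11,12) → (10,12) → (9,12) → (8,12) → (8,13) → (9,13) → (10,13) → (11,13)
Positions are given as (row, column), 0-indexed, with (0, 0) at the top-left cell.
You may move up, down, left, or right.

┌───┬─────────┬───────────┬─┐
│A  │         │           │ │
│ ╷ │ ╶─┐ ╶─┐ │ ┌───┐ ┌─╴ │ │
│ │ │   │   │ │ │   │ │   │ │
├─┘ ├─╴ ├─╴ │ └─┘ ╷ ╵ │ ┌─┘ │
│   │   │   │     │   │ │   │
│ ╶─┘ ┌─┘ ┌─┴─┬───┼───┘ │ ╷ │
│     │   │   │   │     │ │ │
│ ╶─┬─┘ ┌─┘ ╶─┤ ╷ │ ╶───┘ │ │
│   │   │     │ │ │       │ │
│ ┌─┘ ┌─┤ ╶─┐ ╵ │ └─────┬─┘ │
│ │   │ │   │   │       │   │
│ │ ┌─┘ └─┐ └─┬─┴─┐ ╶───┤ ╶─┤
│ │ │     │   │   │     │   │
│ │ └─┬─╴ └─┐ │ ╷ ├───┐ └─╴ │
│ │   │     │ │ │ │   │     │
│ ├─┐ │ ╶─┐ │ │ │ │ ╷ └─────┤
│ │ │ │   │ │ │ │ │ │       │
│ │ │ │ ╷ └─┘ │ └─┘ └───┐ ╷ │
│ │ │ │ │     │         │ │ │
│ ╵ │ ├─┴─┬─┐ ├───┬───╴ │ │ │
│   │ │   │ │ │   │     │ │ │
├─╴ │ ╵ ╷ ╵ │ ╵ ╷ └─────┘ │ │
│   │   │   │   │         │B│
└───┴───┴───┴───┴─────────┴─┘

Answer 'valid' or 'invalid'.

Checking path validity:
Result: Invalid move at step 24: cannot move from (2, 9) to (2, 11).

invalid

Correct solution:

┌───┬─────────┬───────────┬─┐
│A ↓│↱ → → → ↓│      ↱ → ↓│ │
│ ╷ │ ╶─┐ ╶─┐ │ ┌───┐ ┌─╴ │ │
│ │↓│↑ ↰│   │↓│ │↱ ↓│↑│↓ ↲│ │
├─┘ ├─╴ ├─╴ │ └─┘ ╷ ╵ │ ┌─┘ │
│↓ ↲│↱ ↑│   │↳ → ↑│↳ ↑│↓│↱ ↓│
│ ╶─┘ ┌─┘ ┌─┴─┬───┼───┘ │ ╷ │
│↳ → ↑│   │   │↓ ↰│↓ ← ↲│↑│↓│
│ ╶─┬─┘ ┌─┘ ╶─┤ ╷ │ ╶───┘ │ │
│   │   │↓ ← ↰│↓│↑│↳ → → ↑│↓│
│ ┌─┘ ┌─┤ ╶─┐ ╵ │ └─────┬─┘ │
│ │   │ │↳ ↓│↑ ↲│↑ ↰    │↓ ↲│
│ │ ┌─┘ └─┐ └─┬─┴─┐ ╶───┤ ╶─┤
│ │ │     │↳ ↓│   │↑ ← ↰│↳ ↓│
│ │ └─┬─╴ └─┐ │ ╷ ├───┐ └─╴ │
│ │   │     │↓│ │ │   │↑ ← ↲│
│ ├─┐ │ ╶─┐ │ │ │ │ ╷ └─────┤
│ │ │ │   │ │↓│ │ │ │    ↱ ↓│
│ │ │ │ ╷ └─┘ │ └─┘ └───┐ ╷ │
│ │ │ │ │    ↓│         │↑│↓│
│ ╵ │ ├─┴─┬─┐ ├───┬───╴ │ │ │
│   │ │   │ │↓│↱ ↓│     │↑│↓│
├─╴ │ ╵ ╷ ╵ │ ╵ ╷ └─────┘ │ │
│   │   │   │↳ ↑│↳ → → → ↑│B│
└───┴───┴───┴───┴─────────┴─┘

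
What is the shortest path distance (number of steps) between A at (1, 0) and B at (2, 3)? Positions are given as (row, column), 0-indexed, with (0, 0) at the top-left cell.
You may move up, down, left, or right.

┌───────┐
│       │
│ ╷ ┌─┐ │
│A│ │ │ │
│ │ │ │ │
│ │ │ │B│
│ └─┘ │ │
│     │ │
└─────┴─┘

Finding path from (1, 0) to (2, 3):
Path: (1,0) → (0,0) → (0,1) → (0,2) → (0,3) → (1,3) → (2,3)
Distance: 6 steps

Solution:

┌───────┐
│↱ → → ↓│
│ ╷ ┌─┐ │
│A│ │ │↓│
│ │ │ │ │
│ │ │ │B│
│ └─┘ │ │
│     │ │
└─────┴─┘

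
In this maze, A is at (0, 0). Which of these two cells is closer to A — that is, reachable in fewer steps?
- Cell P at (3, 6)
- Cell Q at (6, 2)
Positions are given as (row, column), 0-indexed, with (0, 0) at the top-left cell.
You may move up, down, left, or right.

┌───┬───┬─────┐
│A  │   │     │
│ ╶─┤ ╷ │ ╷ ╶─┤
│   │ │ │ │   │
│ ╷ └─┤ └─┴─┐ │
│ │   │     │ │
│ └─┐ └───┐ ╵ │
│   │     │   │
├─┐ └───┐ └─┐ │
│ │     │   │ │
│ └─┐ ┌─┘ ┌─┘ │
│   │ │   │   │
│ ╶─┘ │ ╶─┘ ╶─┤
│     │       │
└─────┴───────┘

Shortest path A → P at (3, 6): 17 steps
Shortest path A → Q at (6, 2): 8 steps

Q is closer (8 steps vs 17 steps).

Path to P:

┌───┬───┬─────┐
│A  │   │     │
│ ╶─┤ ╷ │ ╷ ╶─┤
│↳ ↓│ │ │ │   │
│ ╷ └─┤ └─┴─┐ │
│ │↳ ↓│     │ │
│ └─┐ └───┐ ╵ │
│   │↳ → ↓│  P│
├─┐ └───┐ └─┐ │
│ │     │↓  │↑│
│ └─┐ ┌─┘ ┌─┘ │
│   │ │↓ ↲│↱ ↑│
│ ╶─┘ │ ╶─┘ ╶─┤
│     │↳ → ↑  │
└─────┴───────┘

Path to Q:

┌───┬───┬─────┐
│A  │   │     │
│ ╶─┤ ╷ │ ╷ ╶─┤
│↓  │ │ │ │   │
│ ╷ └─┤ └─┴─┐ │
│↓│   │     │ │
│ └─┐ └───┐ ╵ │
│↳ ↓│     │   │
├─┐ └───┐ └─┐ │
│ │↳ ↓  │   │ │
│ └─┐ ┌─┘ ┌─┘ │
│   │↓│   │   │
│ ╶─┘ │ ╶─┘ ╶─┤
│    Q│       │
└─────┴───────┘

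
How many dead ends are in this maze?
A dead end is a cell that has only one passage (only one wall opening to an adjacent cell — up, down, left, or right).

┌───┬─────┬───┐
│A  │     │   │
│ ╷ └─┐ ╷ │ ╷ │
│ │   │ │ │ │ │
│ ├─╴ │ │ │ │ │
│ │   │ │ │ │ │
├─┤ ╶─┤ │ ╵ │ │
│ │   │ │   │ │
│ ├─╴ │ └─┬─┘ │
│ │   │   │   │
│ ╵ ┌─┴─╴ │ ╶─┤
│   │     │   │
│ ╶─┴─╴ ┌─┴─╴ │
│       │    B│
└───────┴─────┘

Checking each cell for number of passages:

Dead ends found at positions:
  (0, 2)
  (2, 0)
  (3, 0)
  (5, 2)
  (6, 4)
Total dead ends: 5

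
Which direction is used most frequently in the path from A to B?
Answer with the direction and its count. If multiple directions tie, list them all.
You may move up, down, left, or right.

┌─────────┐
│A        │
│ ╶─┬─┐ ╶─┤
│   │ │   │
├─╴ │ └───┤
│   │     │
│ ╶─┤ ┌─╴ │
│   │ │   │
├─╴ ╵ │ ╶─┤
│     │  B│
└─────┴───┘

Directions: down, right, down, left, down, right, down, right, up, up, right, right, down, left, down, right
Counts: {'down': 6, 'right': 6, 'left': 2, 'up': 2}
Most common: down and right (tied at 6 times each)

Solution:

┌─────────┐
│A        │
│ ╶─┬─┐ ╶─┤
│↳ ↓│ │   │
├─╴ │ └───┤
│↓ ↲│↱ → ↓│
│ ╶─┤ ┌─╴ │
│↳ ↓│↑│↓ ↲│
├─╴ ╵ │ ╶─┤
│  ↳ ↑│↳ B│
└─────┴───┘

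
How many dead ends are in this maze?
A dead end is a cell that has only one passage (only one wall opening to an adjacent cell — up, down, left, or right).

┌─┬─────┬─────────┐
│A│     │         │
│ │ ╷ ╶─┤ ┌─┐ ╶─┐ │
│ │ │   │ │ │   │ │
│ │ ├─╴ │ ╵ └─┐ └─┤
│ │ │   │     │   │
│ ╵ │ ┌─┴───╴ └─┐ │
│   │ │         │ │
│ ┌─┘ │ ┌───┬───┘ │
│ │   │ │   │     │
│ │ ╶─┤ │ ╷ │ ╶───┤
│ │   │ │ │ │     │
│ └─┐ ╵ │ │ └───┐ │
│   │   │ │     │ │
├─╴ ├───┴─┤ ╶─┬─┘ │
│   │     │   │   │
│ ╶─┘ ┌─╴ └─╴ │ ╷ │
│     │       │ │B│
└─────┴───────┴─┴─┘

Checking each cell for number of passages:

Dead ends found at positions:
  (0, 0)
  (0, 3)
  (1, 5)
  (1, 8)
  (3, 7)
  (6, 4)
  (6, 7)
  (8, 3)
  (8, 7)
  (8, 8)
Total dead ends: 10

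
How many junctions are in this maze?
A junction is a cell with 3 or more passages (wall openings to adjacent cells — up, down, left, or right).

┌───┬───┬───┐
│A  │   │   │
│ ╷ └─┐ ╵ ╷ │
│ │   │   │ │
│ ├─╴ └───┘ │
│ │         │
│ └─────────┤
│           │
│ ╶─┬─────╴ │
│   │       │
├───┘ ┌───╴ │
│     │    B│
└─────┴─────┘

Checking each cell for number of passages:

Junctions found (3+ passages):
  (2, 2): 3 passages
  (3, 0): 3 passages
  (4, 5): 3 passages
Total junctions: 3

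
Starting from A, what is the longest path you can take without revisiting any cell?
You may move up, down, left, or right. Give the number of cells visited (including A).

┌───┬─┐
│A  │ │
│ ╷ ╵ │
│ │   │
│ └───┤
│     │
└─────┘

Finding longest simple path using DFS:
Start: (0, 0)
Longest path visits 5 cells
Path: A → down → down → right → right

Solution:

┌───┬─┐
│A  │ │
│ ╷ ╵ │
│↓│   │
│ └───┤
│↳ → B│
└─────┘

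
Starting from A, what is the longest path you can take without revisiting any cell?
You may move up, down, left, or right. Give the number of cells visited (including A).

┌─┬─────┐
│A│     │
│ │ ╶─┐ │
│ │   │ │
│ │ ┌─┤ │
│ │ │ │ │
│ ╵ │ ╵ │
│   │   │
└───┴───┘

Finding longest simple path using DFS:
Start: (0, 0)
Longest path visits 15 cells
Path: A → down → down → down → right → up → up → up → right → right → down → down → down → left → up

Solution:

┌─┬─────┐
│A│↱ → ↓│
│ │ ╶─┐ │
│↓│↑  │↓│
│ │ ┌─┤ │
│↓│↑│B│↓│
│ ╵ │ ╵ │
│↳ ↑│↑ ↲│
└───┴───┘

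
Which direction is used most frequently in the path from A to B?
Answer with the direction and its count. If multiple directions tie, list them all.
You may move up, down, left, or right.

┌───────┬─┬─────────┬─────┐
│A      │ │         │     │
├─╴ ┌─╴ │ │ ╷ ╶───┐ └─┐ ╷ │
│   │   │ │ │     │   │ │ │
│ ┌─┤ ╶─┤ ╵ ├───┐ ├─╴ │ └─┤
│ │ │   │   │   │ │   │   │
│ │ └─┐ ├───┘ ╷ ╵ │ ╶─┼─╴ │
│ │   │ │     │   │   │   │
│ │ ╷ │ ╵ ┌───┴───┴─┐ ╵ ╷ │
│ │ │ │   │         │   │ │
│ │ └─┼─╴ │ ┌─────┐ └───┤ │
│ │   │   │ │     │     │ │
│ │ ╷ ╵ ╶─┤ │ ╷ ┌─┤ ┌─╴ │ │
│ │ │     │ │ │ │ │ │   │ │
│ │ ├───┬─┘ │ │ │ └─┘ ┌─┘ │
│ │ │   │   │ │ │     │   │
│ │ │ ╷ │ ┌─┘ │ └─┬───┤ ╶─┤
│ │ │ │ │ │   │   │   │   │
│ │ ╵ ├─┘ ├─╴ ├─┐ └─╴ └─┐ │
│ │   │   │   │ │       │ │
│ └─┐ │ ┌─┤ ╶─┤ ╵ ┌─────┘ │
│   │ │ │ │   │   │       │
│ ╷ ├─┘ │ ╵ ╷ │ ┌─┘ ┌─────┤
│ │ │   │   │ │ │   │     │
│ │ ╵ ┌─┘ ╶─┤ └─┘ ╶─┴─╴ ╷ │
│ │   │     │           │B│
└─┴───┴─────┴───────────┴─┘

Directions: right, right, right, down, left, down, right, down, down, right, up, right, right, up, right, down, right, up, up, left, left, up, right, right, right, down, right, down, left, down, right, down, right, up, right, down, down, down, down, left, down, right, down, down, left, left, left, down, left, down, right, right, right, up, right, down
Counts: {'right': 21, 'down': 19, 'left': 9, 'up': 7}
Most common: right (21 times)

Solution:

┌───────┬─┬─────────┬─────┐
│A → → ↓│ │  ↱ → → ↓│     │
├─╴ ┌─╴ │ │ ╷ ╶───┐ └─┐ ╷ │
│   │↓ ↲│ │ │↑ ← ↰│↳ ↓│ │ │
│ ┌─┤ ╶─┤ ╵ ├───┐ ├─╴ │ └─┤
│ │ │↳ ↓│   │↱ ↓│↑│↓ ↲│   │
│ │ └─┐ ├───┘ ╷ ╵ │ ╶─┼─╴ │
│ │   │↓│↱ → ↑│↳ ↑│↳ ↓│↱ ↓│
│ │ ╷ │ ╵ ┌───┴───┴─┐ ╵ ╷ │
│ │ │ │↳ ↑│         │↳ ↑│↓│
│ │ └─┼─╴ │ ┌─────┐ └───┤ │
│ │   │   │ │     │     │↓│
│ │ ╷ ╵ ╶─┤ │ ╷ ┌─┤ ┌─╴ │ │
│ │ │     │ │ │ │ │ │   │↓│
│ │ ├───┬─┘ │ │ │ └─┘ ┌─┘ │
│ │ │   │   │ │ │     │↓ ↲│
│ │ │ ╷ │ ┌─┘ │ └─┬───┤ ╶─┤
│ │ │ │ │ │   │   │   │↳ ↓│
│ │ ╵ ├─┘ ├─╴ ├─┐ └─╴ └─┐ │
│ │   │   │   │ │       │↓│
│ └─┐ │ ┌─┤ ╶─┤ ╵ ┌─────┘ │
│   │ │ │ │   │   │↓ ← ← ↲│
│ ╷ ├─┘ │ ╵ ╷ │ ┌─┘ ┌─────┤
│ │ │   │   │ │ │↓ ↲│  ↱ ↓│
│ │ ╵ ┌─┘ ╶─┤ └─┘ ╶─┴─╴ ╷ │
│ │   │     │    ↳ → → ↑│B│
└─┴───┴─────┴───────────┴─┘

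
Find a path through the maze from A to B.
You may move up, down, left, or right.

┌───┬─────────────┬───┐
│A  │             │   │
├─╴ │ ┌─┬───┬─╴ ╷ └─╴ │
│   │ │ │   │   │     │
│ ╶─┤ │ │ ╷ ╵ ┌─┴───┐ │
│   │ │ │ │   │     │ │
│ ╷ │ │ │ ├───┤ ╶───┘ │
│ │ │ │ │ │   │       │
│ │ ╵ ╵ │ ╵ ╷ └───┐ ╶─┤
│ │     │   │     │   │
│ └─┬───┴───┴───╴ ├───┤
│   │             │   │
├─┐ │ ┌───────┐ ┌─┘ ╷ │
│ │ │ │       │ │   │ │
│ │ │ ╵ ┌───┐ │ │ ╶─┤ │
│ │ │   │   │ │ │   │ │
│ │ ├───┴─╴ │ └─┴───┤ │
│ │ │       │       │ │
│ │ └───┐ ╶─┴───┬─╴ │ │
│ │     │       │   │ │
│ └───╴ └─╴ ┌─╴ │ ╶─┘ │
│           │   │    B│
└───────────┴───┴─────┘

Finding the shortest path through the maze:
Path length: 56 steps
Directions: right → down → left → down → right → down → down → right → up → up → up → up → right → right → right → right → right → down → left → down → left → up → left → down → down → down → right → up → right → down → right → right → down → left → left → left → left → left → left → down → down → right → up → right → right → right → down → down → right → right → right → down → left → down → right → right

Solution:

┌───┬─────────────┬───┐
│A ↓│↱ → → → → ↓  │   │
├─╴ │ ┌─┬───┬─╴ ╷ └─╴ │
│↓ ↲│↑│ │↓ ↰│↓ ↲│     │
│ ╶─┤ │ │ ╷ ╵ ┌─┴───┐ │
│↳ ↓│↑│ │↓│↑ ↲│     │ │
│ ╷ │ │ │ ├───┤ ╶───┘ │
│ │↓│↑│ │↓│↱ ↓│       │
│ │ ╵ ╵ │ ╵ ╷ └───┐ ╶─┤
│ │↳ ↑  │↳ ↑│↳ → ↓│   │
│ └─┬───┴───┴───╴ ├───┤
│   │↓ ← ← ← ← ← ↲│   │
├─┐ │ ┌───────┐ ┌─┘ ╷ │
│ │ │↓│↱ → → ↓│ │   │ │
│ │ │ ╵ ┌───┐ │ │ ╶─┤ │
│ │ │↳ ↑│   │↓│ │   │ │
│ │ ├───┴─╴ │ └─┴───┤ │
│ │ │       │↳ → → ↓│ │
│ │ └───┐ ╶─┴───┬─╴ │ │
│ │     │       │↓ ↲│ │
│ └───╴ └─╴ ┌─╴ │ ╶─┘ │
│           │   │↳ → B│
└───────────┴───┴─────┘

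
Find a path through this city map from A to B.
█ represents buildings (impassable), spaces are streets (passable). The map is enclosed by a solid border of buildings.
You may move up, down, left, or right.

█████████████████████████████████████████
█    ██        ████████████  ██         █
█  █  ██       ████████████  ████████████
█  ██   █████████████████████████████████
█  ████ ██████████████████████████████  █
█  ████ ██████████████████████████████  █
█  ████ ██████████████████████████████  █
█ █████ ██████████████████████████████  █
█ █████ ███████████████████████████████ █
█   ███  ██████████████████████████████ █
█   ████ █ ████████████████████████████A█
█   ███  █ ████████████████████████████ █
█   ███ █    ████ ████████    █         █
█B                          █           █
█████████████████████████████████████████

Finding the shortest path from A to B:
Movement: cardinal only
Path length: 43 steps
Directions: down → down → down → left → left → left → left → left → left → left → left → left → left → up → left → left → down → left → left → left → left → left → left → left → left → left → left → left → left → left → left → left → left → left → left → left → left → left → left → left → left → left → left

Solution:

█████████████████████████████████████████
█    ██        ████████████  ██         █
█  █  ██       ████████████  ████████████
█  ██   █████████████████████████████████
█  ████ ██████████████████████████████  █
█  ████ ██████████████████████████████  █
█  ████ ██████████████████████████████  █
█ █████ ██████████████████████████████  █
█ █████ ███████████████████████████████ █
█   ███  ██████████████████████████████ █
█   ████ █ ████████████████████████████A█
█   ███  █ ████████████████████████████↓█
█   ███ █    ████ ████████ ↓←↰█        ↓█
█B←←←←←←←←←←←←←←←←←←←←←←←←←↲█↑←←←←←←←←←↲█
█████████████████████████████████████████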